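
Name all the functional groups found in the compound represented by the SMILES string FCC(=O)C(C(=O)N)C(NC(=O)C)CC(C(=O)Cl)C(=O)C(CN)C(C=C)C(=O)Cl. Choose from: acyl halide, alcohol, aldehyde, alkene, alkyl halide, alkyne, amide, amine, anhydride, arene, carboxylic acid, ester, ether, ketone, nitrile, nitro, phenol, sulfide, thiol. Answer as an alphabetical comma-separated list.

acyl halide, alkene, alkyl halide, amide, amine, ketone

halogen on an sp³ carbon → alkyl halide.
–C(=O)– with carbon on both sides → ketone.
pendant –CONH2: carbonyl C bonded to C and N → amide.
pendant –NHC(=O)CH3: N bonded to a carbonyl → amide (not amine).
pendant –C(=O)X: carbonyl C bonded to C and halogen → acyl halide.
–C(=O)– with carbon on both sides → ketone.
pendant –CH2NH2: N on sp³ C, no adjacent C=O → amine.
pendant –CH=CH2: C=C double bond → alkene.
–C(=O)Cl: carbonyl C bonded to C and to a halogen → acyl halide (not alkyl halide).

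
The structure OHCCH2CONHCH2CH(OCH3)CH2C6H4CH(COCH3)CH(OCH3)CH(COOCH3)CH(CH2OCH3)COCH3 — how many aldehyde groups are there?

terminal –CHO: carbonyl C bonded to H and C → aldehyde.
–C(=O)–N– linkage → amide (the N is not an amine).
pendant –OCH3: C–O–C with sp³ C, no adjacent C=O → ether.
para-disubstituted benzene ring → arene.
pendant –COCH3: carbonyl C bonded to two carbons → ketone.
pendant –OCH3: C–O–C with sp³ C, no adjacent C=O → ether.
pendant –COOCH3: carbonyl C bonded to C and –OCH3 → ester.
pendant –CH2OCH3: C–O–C linkage → ether.
–C(=O)– with carbon on both sides → ketone.
Aldehyde appears at: OHC → 1.

1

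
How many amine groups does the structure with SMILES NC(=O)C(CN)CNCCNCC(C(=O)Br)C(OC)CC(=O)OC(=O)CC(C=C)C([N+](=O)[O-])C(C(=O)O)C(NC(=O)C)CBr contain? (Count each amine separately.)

Reading the structure from left to right:
  H2NCO: –C(=O)NH2: carbonyl C bonded to C and to N → amide (the N is not a separate amine).
  CH(CH2NH2): pendant –CH2NH2: N on sp³ C, no adjacent C=O → amine.
  CH2NHCH2: C–N–C with sp³ carbons and no adjacent C=O → amine (secondary).
  CH2NHCH2: C–N–C with sp³ carbons and no adjacent C=O → amine (secondary).
  CH(COBr): pendant –C(=O)X: carbonyl C bonded to C and halogen → acyl halide.
  CH(OCH3): pendant –OCH3: C–O–C with sp³ C, no adjacent C=O → ether.
  CH2CO-O-COCH2: two acyl groups sharing one oxygen, –C(=O)–O–C(=O)– → anhydride.
  CH(CH=CH2): pendant –CH=CH2: C=C double bond → alkene.
  CH(NO2): –NO2 on an sp³ carbon → nitro (the N=O is not a carbonyl).
  CH(COOH): pendant –COOH: carbonyl C bonded to C and –OH → carboxylic acid.
  CH(NHCOCH3): pendant –NHC(=O)CH3: N bonded to a carbonyl → amide (not amine).
  CH2Br: halogen on an sp³ carbon → alkyl halide.
Amine appears at: CH(CH2NH2), CH2NHCH2, CH2NHCH2 → 3.

3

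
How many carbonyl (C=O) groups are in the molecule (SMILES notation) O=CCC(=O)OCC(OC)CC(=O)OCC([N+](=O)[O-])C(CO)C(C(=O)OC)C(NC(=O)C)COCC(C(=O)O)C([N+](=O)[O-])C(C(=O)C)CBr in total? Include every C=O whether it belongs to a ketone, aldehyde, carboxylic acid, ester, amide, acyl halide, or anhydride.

7

OHC: aldehyde, 1 C=O (running total 1).
CH2COOCH2: ester, 1 C=O (running total 2).
CH2COOCH2: ester, 1 C=O (running total 3).
CH(COOCH3): ester, 1 C=O (running total 4).
CH(NHCOCH3): amide, 1 C=O (running total 5).
CH(COOH): carboxylic acid, 1 C=O (running total 6).
CH(COCH3): ketone, 1 C=O (running total 7).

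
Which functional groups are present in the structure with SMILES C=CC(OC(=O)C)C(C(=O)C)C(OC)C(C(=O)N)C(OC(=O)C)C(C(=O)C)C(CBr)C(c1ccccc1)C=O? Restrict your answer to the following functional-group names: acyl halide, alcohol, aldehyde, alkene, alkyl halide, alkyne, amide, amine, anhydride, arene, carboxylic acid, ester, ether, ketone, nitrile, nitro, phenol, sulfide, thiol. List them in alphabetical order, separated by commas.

Reading the structure from left to right:
  CH2=CH: C=C double bond → alkene.
  CH(OCOCH3): pendant –OC(=O)CH3: an acyloxy group → ester.
  CH(COCH3): pendant –COCH3: carbonyl C bonded to two carbons → ketone.
  CH(OCH3): pendant –OCH3: C–O–C with sp³ C, no adjacent C=O → ether.
  CH(CONH2): pendant –CONH2: carbonyl C bonded to C and N → amide.
  CH(OCOCH3): pendant –OC(=O)CH3: an acyloxy group → ester.
  CH(COCH3): pendant –COCH3: carbonyl C bonded to two carbons → ketone.
  CH(CH2Br): pendant –CH2X: halogen on sp³ carbon → alkyl halide.
  CH(C6H5): pendant –C6H5: benzene ring → arene.
  CHO: terminal –CHO: carbonyl C bonded to H and C → aldehyde.

aldehyde, alkene, alkyl halide, amide, arene, ester, ether, ketone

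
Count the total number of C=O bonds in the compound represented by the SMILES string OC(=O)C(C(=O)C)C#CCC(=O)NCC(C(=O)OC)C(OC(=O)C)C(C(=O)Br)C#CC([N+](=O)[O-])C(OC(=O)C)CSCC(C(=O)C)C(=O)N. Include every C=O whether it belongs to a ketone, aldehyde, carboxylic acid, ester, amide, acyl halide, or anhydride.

HOOC: carboxylic acid, 1 C=O (running total 1).
CH(COCH3): ketone, 1 C=O (running total 2).
CH2CONHCH2: amide, 1 C=O (running total 3).
CH(COOCH3): ester, 1 C=O (running total 4).
CH(OCOCH3): ester, 1 C=O (running total 5).
CH(COBr): acyl halide, 1 C=O (running total 6).
CH(OCOCH3): ester, 1 C=O (running total 7).
CH(COCH3): ketone, 1 C=O (running total 8).
CONH2: amide, 1 C=O (running total 9).

9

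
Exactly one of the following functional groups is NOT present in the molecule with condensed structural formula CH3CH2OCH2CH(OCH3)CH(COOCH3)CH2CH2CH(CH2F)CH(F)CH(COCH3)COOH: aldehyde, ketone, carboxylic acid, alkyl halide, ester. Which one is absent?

aldehyde

ester: present (CH(COOCH3) — pendant –COOCH3: carbonyl C bonded to C and –OCH3 → ester).
ketone: present (CH(COCH3) — pendant –COCH3: carbonyl C bonded to two carbons → ketone).
carboxylic acid: present (COOH — –COOH: carbonyl C bonded to –OH and C → carboxylic acid (the –OH is not a separate alcohol)).
alkyl halide: present (CH(CH2F) — pendant –CH2X: halogen on sp³ carbon → alkyl halide).
aldehyde: absent. In CH(COCH3), the carbonyl carbon is bonded to two carbons, so it is a ketone, not an aldehyde. In COOH, the carbonyl carbon bears –OH, not –H, so it is a carboxylic acid.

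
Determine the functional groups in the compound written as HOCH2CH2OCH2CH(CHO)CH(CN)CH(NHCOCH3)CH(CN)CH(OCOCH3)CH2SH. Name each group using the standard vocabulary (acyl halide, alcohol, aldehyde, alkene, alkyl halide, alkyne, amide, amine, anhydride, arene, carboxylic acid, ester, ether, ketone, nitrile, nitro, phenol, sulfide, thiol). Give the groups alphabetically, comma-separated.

alcohol, aldehyde, amide, ester, ether, nitrile, thiol

HO– on an sp³ carbon → alcohol.
C–O–C with sp³ carbons on both sides and no adjacent C=O → ether.
pendant –CHO: carbonyl C bonded to C and H → aldehyde.
pendant –C≡N: nitrile.
pendant –NHC(=O)CH3: N bonded to a carbonyl → amide (not amine).
pendant –C≡N: nitrile.
pendant –OC(=O)CH3: an acyloxy group → ester.
–SH on an sp³ carbon → thiol.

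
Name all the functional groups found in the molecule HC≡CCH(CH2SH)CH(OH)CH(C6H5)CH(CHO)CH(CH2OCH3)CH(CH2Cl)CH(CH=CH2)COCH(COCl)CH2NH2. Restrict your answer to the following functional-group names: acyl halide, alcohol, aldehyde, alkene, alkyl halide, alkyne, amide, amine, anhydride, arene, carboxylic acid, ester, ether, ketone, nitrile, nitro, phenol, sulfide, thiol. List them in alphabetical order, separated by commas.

C≡C triple bond → alkyne.
pendant –CH2SH → thiol.
–OH on an sp³ carbon → alcohol (secondary).
pendant –C6H5: benzene ring → arene.
pendant –CHO: carbonyl C bonded to C and H → aldehyde.
pendant –CH2OCH3: C–O–C linkage → ether.
pendant –CH2X: halogen on sp³ carbon → alkyl halide.
pendant –CH=CH2: C=C double bond → alkene.
–C(=O)– with carbon on both sides → ketone.
pendant –C(=O)X: carbonyl C bonded to C and halogen → acyl halide.
–NH2 on an sp³ carbon with no adjacent C=O → amine.

acyl halide, alcohol, aldehyde, alkene, alkyl halide, alkyne, amine, arene, ether, ketone, thiol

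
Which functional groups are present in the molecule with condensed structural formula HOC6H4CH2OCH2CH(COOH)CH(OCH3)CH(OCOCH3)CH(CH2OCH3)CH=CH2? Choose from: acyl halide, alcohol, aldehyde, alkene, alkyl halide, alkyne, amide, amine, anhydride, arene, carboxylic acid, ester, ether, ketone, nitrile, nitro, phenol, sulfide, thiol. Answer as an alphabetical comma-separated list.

Taking each segment in turn:
  HOC6H4: –OH attached directly to an aromatic ring → phenol (not alcohol); the ring itself is an arene.
  CH2OCH2: C–O–C with sp³ carbons on both sides and no adjacent C=O → ether.
  CH(COOH): pendant –COOH: carbonyl C bonded to C and –OH → carboxylic acid.
  CH(OCH3): pendant –OCH3: C–O–C with sp³ C, no adjacent C=O → ether.
  CH(OCOCH3): pendant –OC(=O)CH3: an acyloxy group → ester.
  CH(CH2OCH3): pendant –CH2OCH3: C–O–C linkage → ether.
  CH=CH2: C=C double bond → alkene.

alkene, arene, carboxylic acid, ester, ether, phenol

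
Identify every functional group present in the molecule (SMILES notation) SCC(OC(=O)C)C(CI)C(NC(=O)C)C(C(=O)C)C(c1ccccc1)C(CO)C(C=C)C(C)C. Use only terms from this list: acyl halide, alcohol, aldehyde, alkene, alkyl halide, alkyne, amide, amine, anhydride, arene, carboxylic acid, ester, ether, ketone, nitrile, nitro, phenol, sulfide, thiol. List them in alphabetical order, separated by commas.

alcohol, alkene, alkyl halide, amide, arene, ester, ketone, thiol

–SH on an sp³ carbon → thiol.
pendant –OC(=O)CH3: an acyloxy group → ester.
pendant –CH2X: halogen on sp³ carbon → alkyl halide.
pendant –NHC(=O)CH3: N bonded to a carbonyl → amide (not amine).
pendant –COCH3: carbonyl C bonded to two carbons → ketone.
pendant –C6H5: benzene ring → arene.
pendant –CH2OH on an sp³ backbone C → alcohol.
pendant –CH=CH2: C=C double bond → alkene.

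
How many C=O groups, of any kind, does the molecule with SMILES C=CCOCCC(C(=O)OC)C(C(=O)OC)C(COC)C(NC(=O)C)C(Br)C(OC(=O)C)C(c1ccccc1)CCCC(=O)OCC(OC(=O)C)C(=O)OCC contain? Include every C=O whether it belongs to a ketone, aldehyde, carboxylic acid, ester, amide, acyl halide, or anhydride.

CH(COOCH3): ester, 1 C=O (running total 1).
CH(COOCH3): ester, 1 C=O (running total 2).
CH(NHCOCH3): amide, 1 C=O (running total 3).
CH(OCOCH3): ester, 1 C=O (running total 4).
CH2COOCH2: ester, 1 C=O (running total 5).
CH(OCOCH3): ester, 1 C=O (running total 6).
COOCH2CH3: ester, 1 C=O (running total 7).

7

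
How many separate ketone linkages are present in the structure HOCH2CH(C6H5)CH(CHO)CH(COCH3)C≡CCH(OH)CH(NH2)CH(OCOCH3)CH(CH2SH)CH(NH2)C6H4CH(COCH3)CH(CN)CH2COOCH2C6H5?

2

Reading the structure from left to right:
  HOCH2: HO– on an sp³ carbon → alcohol.
  CH(C6H5): pendant –C6H5: benzene ring → arene.
  CH(CHO): pendant –CHO: carbonyl C bonded to C and H → aldehyde.
  CH(COCH3): pendant –COCH3: carbonyl C bonded to two carbons → ketone.
  C≡C: C≡C triple bond → alkyne.
  CH(OH): –OH on an sp³ carbon → alcohol (secondary).
  CH(NH2): –NH2 on an sp³ carbon with no adjacent C=O → amine.
  CH(OCOCH3): pendant –OC(=O)CH3: an acyloxy group → ester.
  CH(CH2SH): pendant –CH2SH → thiol.
  CH(NH2): –NH2 on an sp³ carbon with no adjacent C=O → amine.
  C6H4: para-disubstituted benzene ring → arene.
  CH(COCH3): pendant –COCH3: carbonyl C bonded to two carbons → ketone.
  CH(CN): pendant –C≡N: nitrile.
  CH2COOCH2: –C(=O)–O–C with C on the carbonyl side → ester.
  C6H5: –C6H5 phenyl ring → arene.
Ketone appears at: CH(COCH3), CH(COCH3) → 2.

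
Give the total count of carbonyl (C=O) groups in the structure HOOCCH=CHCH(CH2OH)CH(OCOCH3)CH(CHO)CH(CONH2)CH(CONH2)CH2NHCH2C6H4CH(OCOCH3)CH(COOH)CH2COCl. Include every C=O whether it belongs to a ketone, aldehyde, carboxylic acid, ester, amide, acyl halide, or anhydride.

HOOC: carboxylic acid, 1 C=O (running total 1).
CH(OCOCH3): ester, 1 C=O (running total 2).
CH(CHO): aldehyde, 1 C=O (running total 3).
CH(CONH2): amide, 1 C=O (running total 4).
CH(CONH2): amide, 1 C=O (running total 5).
CH(OCOCH3): ester, 1 C=O (running total 6).
CH(COOH): carboxylic acid, 1 C=O (running total 7).
COCl: acyl halide, 1 C=O (running total 8).

8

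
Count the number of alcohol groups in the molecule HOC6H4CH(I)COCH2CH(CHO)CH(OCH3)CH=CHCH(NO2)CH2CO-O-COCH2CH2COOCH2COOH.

0

–OH attached directly to an aromatic ring → phenol (not alcohol); the ring itself is an arene.
halogen on an sp³ carbon → alkyl halide.
–C(=O)– with carbon on both sides → ketone.
pendant –CHO: carbonyl C bonded to C and H → aldehyde.
pendant –OCH3: C–O–C with sp³ C, no adjacent C=O → ether.
C=C double bond → alkene.
–NO2 on an sp³ carbon → nitro (the N=O is not a carbonyl).
two acyl groups sharing one oxygen, –C(=O)–O–C(=O)– → anhydride.
–C(=O)–O–C with C on the carbonyl side → ester.
–COOH: carbonyl C bonded to –OH and C → carboxylic acid (the –OH is not a separate alcohol).
No segment is a alcohol: HOC6H4 is arene/phenol, not alcohol; CO is ketone, not alcohol; CH(CHO) is aldehyde, not alcohol. → 0.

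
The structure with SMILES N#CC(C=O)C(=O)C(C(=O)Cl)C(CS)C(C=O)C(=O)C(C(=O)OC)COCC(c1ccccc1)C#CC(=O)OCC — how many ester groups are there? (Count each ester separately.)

Working along the chain:
  N≡C: N≡C–: carbon triple-bonded to nitrogen → nitrile.
  CH(CHO): pendant –CHO: carbonyl C bonded to C and H → aldehyde.
  CO: –C(=O)– with carbon on both sides → ketone.
  CH(COCl): pendant –C(=O)X: carbonyl C bonded to C and halogen → acyl halide.
  CH(CH2SH): pendant –CH2SH → thiol.
  CH(CHO): pendant –CHO: carbonyl C bonded to C and H → aldehyde.
  CO: –C(=O)– with carbon on both sides → ketone.
  CH(COOCH3): pendant –COOCH3: carbonyl C bonded to C and –OCH3 → ester.
  CH2OCH2: C–O–C with sp³ carbons on both sides and no adjacent C=O → ether.
  CH(C6H5): pendant –C6H5: benzene ring → arene.
  C≡C: C≡C triple bond → alkyne.
  COOCH2CH3: –C(=O)OCH2CH3: carbonyl C bonded to C and to –OEt → ester.
Ester appears at: CH(COOCH3), COOCH2CH3 → 2.

2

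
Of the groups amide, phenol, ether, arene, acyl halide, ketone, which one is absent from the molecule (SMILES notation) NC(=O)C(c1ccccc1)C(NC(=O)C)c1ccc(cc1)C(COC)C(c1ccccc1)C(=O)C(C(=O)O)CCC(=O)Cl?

phenol

ether: present (CH(CH2OCH3) — pendant –CH2OCH3: C–O–C linkage → ether).
acyl halide: present (COCl — –C(=O)Cl: carbonyl C bonded to C and to a halogen → acyl halide (not alkyl halide)).
ketone: present (CO — –C(=O)– with carbon on both sides → ketone).
amide: present (H2NCO — –C(=O)NH2: carbonyl C bonded to C and to N → amide (the N is not a separate amine)).
arene: present (CH(C6H5) — pendant –C6H5: benzene ring → arene).
phenol: no segment matches this pattern.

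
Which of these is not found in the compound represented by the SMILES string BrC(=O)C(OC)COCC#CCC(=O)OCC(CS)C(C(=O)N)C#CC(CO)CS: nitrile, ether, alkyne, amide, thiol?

thiol: present (CH(CH2SH) — pendant –CH2SH → thiol).
ether: present (CH(OCH3) — pendant –OCH3: C–O–C with sp³ C, no adjacent C=O → ether).
amide: present (CH(CONH2) — pendant –CONH2: carbonyl C bonded to C and N → amide).
alkyne: present (C≡C — C≡C triple bond → alkyne).
nitrile: absent. In C≡C, the triple bond is C≡C, not C≡N.

nitrile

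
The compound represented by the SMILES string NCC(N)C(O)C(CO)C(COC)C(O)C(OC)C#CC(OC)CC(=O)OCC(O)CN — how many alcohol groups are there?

Taking each segment in turn:
  H2NCH2: –NH2 on an sp³ carbon with no adjacent C=O → amine.
  CH(NH2): –NH2 on an sp³ carbon with no adjacent C=O → amine.
  CH(OH): –OH on an sp³ carbon → alcohol (secondary).
  CH(CH2OH): pendant –CH2OH on an sp³ backbone C → alcohol.
  CH(CH2OCH3): pendant –CH2OCH3: C–O–C linkage → ether.
  CH(OH): –OH on an sp³ carbon → alcohol (secondary).
  CH(OCH3): pendant –OCH3: C–O–C with sp³ C, no adjacent C=O → ether.
  C≡C: C≡C triple bond → alkyne.
  CH(OCH3): pendant –OCH3: C–O–C with sp³ C, no adjacent C=O → ether.
  CH2COOCH2: –C(=O)–O–C with C on the carbonyl side → ester.
  CH(OH): –OH on an sp³ carbon → alcohol (secondary).
  CH2NH2: –NH2 on an sp³ carbon with no adjacent C=O → amine.
Alcohol appears at: CH(OH), CH(CH2OH), CH(OH), CH(OH) → 4.

4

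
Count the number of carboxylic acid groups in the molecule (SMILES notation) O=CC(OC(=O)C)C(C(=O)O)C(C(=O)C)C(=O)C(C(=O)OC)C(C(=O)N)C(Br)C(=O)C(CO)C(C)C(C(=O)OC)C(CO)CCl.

terminal –CHO: carbonyl C bonded to H and C → aldehyde.
pendant –OC(=O)CH3: an acyloxy group → ester.
pendant –COOH: carbonyl C bonded to C and –OH → carboxylic acid.
pendant –COCH3: carbonyl C bonded to two carbons → ketone.
–C(=O)– with carbon on both sides → ketone.
pendant –COOCH3: carbonyl C bonded to C and –OCH3 → ester.
pendant –CONH2: carbonyl C bonded to C and N → amide.
halogen on an sp³ carbon → alkyl halide.
–C(=O)– with carbon on both sides → ketone.
pendant –CH2OH on an sp³ backbone C → alcohol.
pendant –COOCH3: carbonyl C bonded to C and –OCH3 → ester.
pendant –CH2OH on an sp³ backbone C → alcohol.
halogen on an sp³ carbon → alkyl halide.
Carboxylic acid appears at: CH(COOH) → 1.

1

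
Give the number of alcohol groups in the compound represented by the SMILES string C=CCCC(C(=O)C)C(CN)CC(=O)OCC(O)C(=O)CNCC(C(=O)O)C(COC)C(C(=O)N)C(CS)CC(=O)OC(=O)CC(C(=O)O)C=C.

C=C double bond → alkene.
pendant –COCH3: carbonyl C bonded to two carbons → ketone.
pendant –CH2NH2: N on sp³ C, no adjacent C=O → amine.
–C(=O)–O–C with C on the carbonyl side → ester.
–OH on an sp³ carbon → alcohol (secondary).
–C(=O)– with carbon on both sides → ketone.
C–N–C with sp³ carbons and no adjacent C=O → amine (secondary).
pendant –COOH: carbonyl C bonded to C and –OH → carboxylic acid.
pendant –CH2OCH3: C–O–C linkage → ether.
pendant –CONH2: carbonyl C bonded to C and N → amide.
pendant –CH2SH → thiol.
two acyl groups sharing one oxygen, –C(=O)–O–C(=O)– → anhydride.
pendant –COOH: carbonyl C bonded to C and –OH → carboxylic acid.
C=C double bond → alkene.
Alcohol appears at: CH(OH) → 1.

1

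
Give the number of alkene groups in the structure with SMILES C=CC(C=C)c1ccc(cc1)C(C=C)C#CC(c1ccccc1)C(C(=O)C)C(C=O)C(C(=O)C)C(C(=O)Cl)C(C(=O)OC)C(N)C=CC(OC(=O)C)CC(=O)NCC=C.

5

Taking each segment in turn:
  CH2=CH: C=C double bond → alkene.
  CH(CH=CH2): pendant –CH=CH2: C=C double bond → alkene.
  C6H4: para-disubstituted benzene ring → arene.
  CH(CH=CH2): pendant –CH=CH2: C=C double bond → alkene.
  C≡C: C≡C triple bond → alkyne.
  CH(C6H5): pendant –C6H5: benzene ring → arene.
  CH(COCH3): pendant –COCH3: carbonyl C bonded to two carbons → ketone.
  CH(CHO): pendant –CHO: carbonyl C bonded to C and H → aldehyde.
  CH(COCH3): pendant –COCH3: carbonyl C bonded to two carbons → ketone.
  CH(COCl): pendant –C(=O)X: carbonyl C bonded to C and halogen → acyl halide.
  CH(COOCH3): pendant –COOCH3: carbonyl C bonded to C and –OCH3 → ester.
  CH(NH2): –NH2 on an sp³ carbon with no adjacent C=O → amine.
  CH=CH: C=C double bond → alkene.
  CH(OCOCH3): pendant –OC(=O)CH3: an acyloxy group → ester.
  CH2CONHCH2: –C(=O)–N– linkage → amide (the N is not an amine).
  CH=CH2: C=C double bond → alkene.
Alkene appears at: CH2=CH, CH(CH=CH2), CH(CH=CH2), CH=CH, CH=CH2 → 5.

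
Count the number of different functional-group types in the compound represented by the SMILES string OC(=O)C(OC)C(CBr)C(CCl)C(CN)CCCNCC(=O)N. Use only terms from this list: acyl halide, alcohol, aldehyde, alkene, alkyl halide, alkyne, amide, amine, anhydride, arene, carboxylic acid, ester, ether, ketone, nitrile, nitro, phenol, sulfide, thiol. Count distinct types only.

5

Taking each segment in turn:
  HOOC: –COOH: carbonyl C bonded to –OH and C → carboxylic acid (the –OH is not a separate alcohol).
  CH(OCH3): pendant –OCH3: C–O–C with sp³ C, no adjacent C=O → ether.
  CH(CH2Br): pendant –CH2X: halogen on sp³ carbon → alkyl halide.
  CH(CH2Cl): pendant –CH2X: halogen on sp³ carbon → alkyl halide.
  CH(CH2NH2): pendant –CH2NH2: N on sp³ C, no adjacent C=O → amine.
  CH2NHCH2: C–N–C with sp³ carbons and no adjacent C=O → amine (secondary).
  CONH2: –C(=O)NH2: carbonyl C bonded to C and to N → amide (the N is not a separate amine).
Distinct types present: alkyl halide, amide, amine, carboxylic acid, ether.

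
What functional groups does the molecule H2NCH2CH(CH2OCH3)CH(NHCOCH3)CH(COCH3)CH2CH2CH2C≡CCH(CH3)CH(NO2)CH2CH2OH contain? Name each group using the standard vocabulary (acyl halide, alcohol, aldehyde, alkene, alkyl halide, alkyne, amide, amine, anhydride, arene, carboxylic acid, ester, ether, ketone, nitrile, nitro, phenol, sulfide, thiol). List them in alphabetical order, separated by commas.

Reading the structure from left to right:
  H2NCH2: –NH2 on an sp³ carbon with no adjacent C=O → amine.
  CH(CH2OCH3): pendant –CH2OCH3: C–O–C linkage → ether.
  CH(NHCOCH3): pendant –NHC(=O)CH3: N bonded to a carbonyl → amide (not amine).
  CH(COCH3): pendant –COCH3: carbonyl C bonded to two carbons → ketone.
  C≡C: C≡C triple bond → alkyne.
  CH(NO2): –NO2 on an sp³ carbon → nitro (the N=O is not a carbonyl).
  CH2OH: –OH on an sp³ carbon → alcohol.

alcohol, alkyne, amide, amine, ether, ketone, nitro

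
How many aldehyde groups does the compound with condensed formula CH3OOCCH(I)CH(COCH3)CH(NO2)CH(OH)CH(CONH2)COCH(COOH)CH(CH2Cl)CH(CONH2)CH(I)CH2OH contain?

0

Working along the chain:
  CH3OOC: CH3O–C(=O)–: carbonyl C bonded to C and to –OCH3 → ester (not ketone + ether).
  CH(I): halogen on an sp³ carbon → alkyl halide.
  CH(COCH3): pendant –COCH3: carbonyl C bonded to two carbons → ketone.
  CH(NO2): –NO2 on an sp³ carbon → nitro (the N=O is not a carbonyl).
  CH(OH): –OH on an sp³ carbon → alcohol (secondary).
  CH(CONH2): pendant –CONH2: carbonyl C bonded to C and N → amide.
  CO: –C(=O)– with carbon on both sides → ketone.
  CH(COOH): pendant –COOH: carbonyl C bonded to C and –OH → carboxylic acid.
  CH(CH2Cl): pendant –CH2X: halogen on sp³ carbon → alkyl halide.
  CH(CONH2): pendant –CONH2: carbonyl C bonded to C and N → amide.
  CH(I): halogen on an sp³ carbon → alkyl halide.
  CH2OH: –OH on an sp³ carbon → alcohol.
No segment is a aldehyde: CH3OOC is ester, not aldehyde; CH(COCH3) is ketone, not aldehyde; CO is ketone, not aldehyde. → 0.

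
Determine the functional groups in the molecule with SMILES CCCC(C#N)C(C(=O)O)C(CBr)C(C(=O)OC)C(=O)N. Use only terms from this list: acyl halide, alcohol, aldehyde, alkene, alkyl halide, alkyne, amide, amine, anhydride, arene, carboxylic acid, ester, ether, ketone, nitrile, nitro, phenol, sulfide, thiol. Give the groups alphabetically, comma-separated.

alkyl halide, amide, carboxylic acid, ester, nitrile

Working along the chain:
  CH(CN): pendant –C≡N: nitrile.
  CH(COOH): pendant –COOH: carbonyl C bonded to C and –OH → carboxylic acid.
  CH(CH2Br): pendant –CH2X: halogen on sp³ carbon → alkyl halide.
  CH(COOCH3): pendant –COOCH3: carbonyl C bonded to C and –OCH3 → ester.
  CONH2: –C(=O)NH2: carbonyl C bonded to C and to N → amide (the N is not a separate amine).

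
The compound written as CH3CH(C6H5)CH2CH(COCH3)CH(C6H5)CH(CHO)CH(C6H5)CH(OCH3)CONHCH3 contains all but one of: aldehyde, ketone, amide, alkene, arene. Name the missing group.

alkene

arene: present (CH(C6H5) — pendant –C6H5: benzene ring → arene).
ketone: present (CH(COCH3) — pendant –COCH3: carbonyl C bonded to two carbons → ketone).
amide: present (CONHCH3 — –C(=O)NHCH3: carbonyl C bonded to C and to N → amide (the N is not an amine)).
aldehyde: present (CH(CHO) — pendant –CHO: carbonyl C bonded to C and H → aldehyde).
alkene: absent. In CH(C6H5), the C=C units are part of an aromatic ring, which is an arene, not an isolated alkene.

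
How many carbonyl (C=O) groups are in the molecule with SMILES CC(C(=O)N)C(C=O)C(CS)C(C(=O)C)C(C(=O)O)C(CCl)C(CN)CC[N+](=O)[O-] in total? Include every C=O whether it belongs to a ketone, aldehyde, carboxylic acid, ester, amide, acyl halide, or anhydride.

4

CH(CONH2): amide, 1 C=O (running total 1).
CH(CHO): aldehyde, 1 C=O (running total 2).
CH(COCH3): ketone, 1 C=O (running total 3).
CH(COOH): carboxylic acid, 1 C=O (running total 4).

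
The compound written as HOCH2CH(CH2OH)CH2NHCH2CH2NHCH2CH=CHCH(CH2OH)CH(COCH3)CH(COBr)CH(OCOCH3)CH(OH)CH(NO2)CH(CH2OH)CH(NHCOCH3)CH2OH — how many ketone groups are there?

Working along the chain:
  HOCH2: HO– on an sp³ carbon → alcohol.
  CH(CH2OH): pendant –CH2OH on an sp³ backbone C → alcohol.
  CH2NHCH2: C–N–C with sp³ carbons and no adjacent C=O → amine (secondary).
  CH2NHCH2: C–N–C with sp³ carbons and no adjacent C=O → amine (secondary).
  CH=CH: C=C double bond → alkene.
  CH(CH2OH): pendant –CH2OH on an sp³ backbone C → alcohol.
  CH(COCH3): pendant –COCH3: carbonyl C bonded to two carbons → ketone.
  CH(COBr): pendant –C(=O)X: carbonyl C bonded to C and halogen → acyl halide.
  CH(OCOCH3): pendant –OC(=O)CH3: an acyloxy group → ester.
  CH(OH): –OH on an sp³ carbon → alcohol (secondary).
  CH(NO2): –NO2 on an sp³ carbon → nitro (the N=O is not a carbonyl).
  CH(CH2OH): pendant –CH2OH on an sp³ backbone C → alcohol.
  CH(NHCOCH3): pendant –NHC(=O)CH3: N bonded to a carbonyl → amide (not amine).
  CH2OH: –OH on an sp³ carbon → alcohol.
Ketone appears at: CH(COCH3) → 1.

1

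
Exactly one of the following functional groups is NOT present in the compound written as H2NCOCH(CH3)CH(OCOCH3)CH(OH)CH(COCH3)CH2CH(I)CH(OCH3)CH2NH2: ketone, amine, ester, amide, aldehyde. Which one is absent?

ketone: present (CH(COCH3) — pendant –COCH3: carbonyl C bonded to two carbons → ketone).
ester: present (CH(OCOCH3) — pendant –OC(=O)CH3: an acyloxy group → ester).
amine: present (CH2NH2 — –NH2 on an sp³ carbon with no adjacent C=O → amine).
amide: present (H2NCO — –C(=O)NH2: carbonyl C bonded to C and to N → amide (the N is not a separate amine)).
aldehyde: absent. In CH(COCH3), the carbonyl carbon is bonded to two carbons, so it is a ketone, not an aldehyde.

aldehyde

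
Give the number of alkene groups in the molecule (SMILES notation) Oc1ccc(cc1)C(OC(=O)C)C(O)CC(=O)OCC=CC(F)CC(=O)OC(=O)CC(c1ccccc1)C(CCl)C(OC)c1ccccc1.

1

Taking each segment in turn:
  HOC6H4: –OH attached directly to an aromatic ring → phenol (not alcohol); the ring itself is an arene.
  CH(OCOCH3): pendant –OC(=O)CH3: an acyloxy group → ester.
  CH(OH): –OH on an sp³ carbon → alcohol (secondary).
  CH2COOCH2: –C(=O)–O–C with C on the carbonyl side → ester.
  CH=CH: C=C double bond → alkene.
  CH(F): halogen on an sp³ carbon → alkyl halide.
  CH2CO-O-COCH2: two acyl groups sharing one oxygen, –C(=O)–O–C(=O)– → anhydride.
  CH(C6H5): pendant –C6H5: benzene ring → arene.
  CH(CH2Cl): pendant –CH2X: halogen on sp³ carbon → alkyl halide.
  CH(OCH3): pendant –OCH3: C–O–C with sp³ C, no adjacent C=O → ether.
  C6H5: –C6H5 phenyl ring → arene.
Alkene appears at: CH=CH → 1.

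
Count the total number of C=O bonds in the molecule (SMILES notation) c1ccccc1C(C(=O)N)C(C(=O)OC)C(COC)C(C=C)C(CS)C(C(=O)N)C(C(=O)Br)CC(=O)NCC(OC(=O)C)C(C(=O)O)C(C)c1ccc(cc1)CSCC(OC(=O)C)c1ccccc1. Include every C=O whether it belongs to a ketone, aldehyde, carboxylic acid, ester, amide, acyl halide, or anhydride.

CH(CONH2): amide, 1 C=O (running total 1).
CH(COOCH3): ester, 1 C=O (running total 2).
CH(CONH2): amide, 1 C=O (running total 3).
CH(COBr): acyl halide, 1 C=O (running total 4).
CH2CONHCH2: amide, 1 C=O (running total 5).
CH(OCOCH3): ester, 1 C=O (running total 6).
CH(COOH): carboxylic acid, 1 C=O (running total 7).
CH(OCOCH3): ester, 1 C=O (running total 8).

8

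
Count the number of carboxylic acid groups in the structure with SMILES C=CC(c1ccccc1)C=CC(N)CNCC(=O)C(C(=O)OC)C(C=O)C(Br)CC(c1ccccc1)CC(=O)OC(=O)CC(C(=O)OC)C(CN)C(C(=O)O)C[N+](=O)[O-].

1

C=C double bond → alkene.
pendant –C6H5: benzene ring → arene.
C=C double bond → alkene.
–NH2 on an sp³ carbon with no adjacent C=O → amine.
C–N–C with sp³ carbons and no adjacent C=O → amine (secondary).
–C(=O)– with carbon on both sides → ketone.
pendant –COOCH3: carbonyl C bonded to C and –OCH3 → ester.
pendant –CHO: carbonyl C bonded to C and H → aldehyde.
halogen on an sp³ carbon → alkyl halide.
pendant –C6H5: benzene ring → arene.
two acyl groups sharing one oxygen, –C(=O)–O–C(=O)– → anhydride.
pendant –COOCH3: carbonyl C bonded to C and –OCH3 → ester.
pendant –CH2NH2: N on sp³ C, no adjacent C=O → amine.
pendant –COOH: carbonyl C bonded to C and –OH → carboxylic acid.
–NO2 on carbon → nitro group.
Carboxylic acid appears at: CH(COOH) → 1.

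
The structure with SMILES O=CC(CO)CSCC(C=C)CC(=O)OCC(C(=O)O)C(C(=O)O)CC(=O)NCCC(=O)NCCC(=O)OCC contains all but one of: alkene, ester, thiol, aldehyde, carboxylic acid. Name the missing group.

thiol

aldehyde: present (OHC — terminal –CHO: carbonyl C bonded to H and C → aldehyde).
carboxylic acid: present (CH(COOH) — pendant –COOH: carbonyl C bonded to C and –OH → carboxylic acid).
alkene: present (CH(CH=CH2) — pendant –CH=CH2: C=C double bond → alkene).
ester: present (CH2COOCH2 — –C(=O)–O–C with C on the carbonyl side → ester).
thiol: no segment matches this pattern.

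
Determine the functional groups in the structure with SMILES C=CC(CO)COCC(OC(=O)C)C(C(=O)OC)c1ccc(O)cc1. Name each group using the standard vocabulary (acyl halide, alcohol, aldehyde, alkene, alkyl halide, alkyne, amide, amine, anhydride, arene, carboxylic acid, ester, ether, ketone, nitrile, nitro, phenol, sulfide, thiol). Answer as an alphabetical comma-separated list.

alcohol, alkene, arene, ester, ether, phenol

Reading the structure from left to right:
  CH2=CH: C=C double bond → alkene.
  CH(CH2OH): pendant –CH2OH on an sp³ backbone C → alcohol.
  CH2OCH2: C–O–C with sp³ carbons on both sides and no adjacent C=O → ether.
  CH(OCOCH3): pendant –OC(=O)CH3: an acyloxy group → ester.
  CH(COOCH3): pendant –COOCH3: carbonyl C bonded to C and –OCH3 → ester.
  C6H4OH: –OH attached directly to an aromatic ring → phenol (not alcohol); the ring itself is an arene.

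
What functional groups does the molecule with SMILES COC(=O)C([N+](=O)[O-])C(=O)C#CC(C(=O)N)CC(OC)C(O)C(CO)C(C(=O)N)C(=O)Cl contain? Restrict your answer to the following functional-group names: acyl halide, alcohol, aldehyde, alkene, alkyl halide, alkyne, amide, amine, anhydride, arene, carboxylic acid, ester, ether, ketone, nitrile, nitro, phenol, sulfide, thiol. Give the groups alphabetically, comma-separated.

acyl halide, alcohol, alkyne, amide, ester, ether, ketone, nitro

Working along the chain:
  CH3OOC: CH3O–C(=O)–: carbonyl C bonded to C and to –OCH3 → ester (not ketone + ether).
  CH(NO2): –NO2 on an sp³ carbon → nitro (the N=O is not a carbonyl).
  CO: –C(=O)– with carbon on both sides → ketone.
  C≡C: C≡C triple bond → alkyne.
  CH(CONH2): pendant –CONH2: carbonyl C bonded to C and N → amide.
  CH(OCH3): pendant –OCH3: C–O–C with sp³ C, no adjacent C=O → ether.
  CH(OH): –OH on an sp³ carbon → alcohol (secondary).
  CH(CH2OH): pendant –CH2OH on an sp³ backbone C → alcohol.
  CH(CONH2): pendant –CONH2: carbonyl C bonded to C and N → amide.
  COCl: –C(=O)Cl: carbonyl C bonded to C and to a halogen → acyl halide (not alkyl halide).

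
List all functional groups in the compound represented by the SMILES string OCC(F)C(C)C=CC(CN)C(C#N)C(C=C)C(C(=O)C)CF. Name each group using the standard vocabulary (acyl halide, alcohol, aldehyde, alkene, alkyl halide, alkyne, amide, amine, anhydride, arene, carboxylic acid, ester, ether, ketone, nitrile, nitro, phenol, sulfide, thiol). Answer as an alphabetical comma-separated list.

Working along the chain:
  HOCH2: HO– on an sp³ carbon → alcohol.
  CH(F): halogen on an sp³ carbon → alkyl halide.
  CH=CH: C=C double bond → alkene.
  CH(CH2NH2): pendant –CH2NH2: N on sp³ C, no adjacent C=O → amine.
  CH(CN): pendant –C≡N: nitrile.
  CH(CH=CH2): pendant –CH=CH2: C=C double bond → alkene.
  CH(COCH3): pendant –COCH3: carbonyl C bonded to two carbons → ketone.
  CH2F: halogen on an sp³ carbon → alkyl halide.

alcohol, alkene, alkyl halide, amine, ketone, nitrile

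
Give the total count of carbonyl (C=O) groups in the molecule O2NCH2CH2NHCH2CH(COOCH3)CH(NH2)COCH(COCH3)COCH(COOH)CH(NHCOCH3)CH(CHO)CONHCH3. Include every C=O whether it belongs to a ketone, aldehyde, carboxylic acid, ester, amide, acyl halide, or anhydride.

CH(COOCH3): ester, 1 C=O (running total 1).
CO: ketone, 1 C=O (running total 2).
CH(COCH3): ketone, 1 C=O (running total 3).
CO: ketone, 1 C=O (running total 4).
CH(COOH): carboxylic acid, 1 C=O (running total 5).
CH(NHCOCH3): amide, 1 C=O (running total 6).
CH(CHO): aldehyde, 1 C=O (running total 7).
CONHCH3: amide, 1 C=O (running total 8).

8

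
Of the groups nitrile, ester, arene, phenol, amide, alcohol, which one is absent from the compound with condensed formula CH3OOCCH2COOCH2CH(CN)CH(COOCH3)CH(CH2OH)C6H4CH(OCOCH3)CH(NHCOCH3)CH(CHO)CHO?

amide: present (CH(NHCOCH3) — pendant –NHC(=O)CH3: N bonded to a carbonyl → amide (not amine)).
nitrile: present (CH(CN) — pendant –C≡N: nitrile).
arene: present (C6H4 — para-disubstituted benzene ring → arene).
alcohol: present (CH(CH2OH) — pendant –CH2OH on an sp³ backbone C → alcohol).
ester: present (CH3OOC — CH3O–C(=O)–: carbonyl C bonded to C and to –OCH3 → ester (not ketone + ether)).
phenol: absent. In CH(CH2OH), the –OH is on an sp³ carbon, not on an aromatic ring, so it is an alcohol.

phenol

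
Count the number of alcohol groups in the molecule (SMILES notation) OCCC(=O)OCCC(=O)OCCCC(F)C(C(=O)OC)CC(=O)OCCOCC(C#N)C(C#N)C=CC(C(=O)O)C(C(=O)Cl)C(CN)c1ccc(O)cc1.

Taking each segment in turn:
  HOCH2: HO– on an sp³ carbon → alcohol.
  CH2COOCH2: –C(=O)–O–C with C on the carbonyl side → ester.
  CH2COOCH2: –C(=O)–O–C with C on the carbonyl side → ester.
  CH(F): halogen on an sp³ carbon → alkyl halide.
  CH(COOCH3): pendant –COOCH3: carbonyl C bonded to C and –OCH3 → ester.
  CH2COOCH2: –C(=O)–O–C with C on the carbonyl side → ester.
  CH2OCH2: C–O–C with sp³ carbons on both sides and no adjacent C=O → ether.
  CH(CN): pendant –C≡N: nitrile.
  CH(CN): pendant –C≡N: nitrile.
  CH=CH: C=C double bond → alkene.
  CH(COOH): pendant –COOH: carbonyl C bonded to C and –OH → carboxylic acid.
  CH(COCl): pendant –C(=O)X: carbonyl C bonded to C and halogen → acyl halide.
  CH(CH2NH2): pendant –CH2NH2: N on sp³ C, no adjacent C=O → amine.
  C6H4OH: –OH attached directly to an aromatic ring → phenol (not alcohol); the ring itself is an arene.
Alcohol appears at: HOCH2 → 1.

1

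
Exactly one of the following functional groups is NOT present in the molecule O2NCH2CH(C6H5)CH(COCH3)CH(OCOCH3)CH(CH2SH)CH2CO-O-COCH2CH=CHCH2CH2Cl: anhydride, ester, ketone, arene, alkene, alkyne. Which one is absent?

alkyne

ester: present (CH(OCOCH3) — pendant –OC(=O)CH3: an acyloxy group → ester).
ketone: present (CH(COCH3) — pendant –COCH3: carbonyl C bonded to two carbons → ketone).
alkene: present (CH=CH — C=C double bond → alkene).
anhydride: present (CH2CO-O-COCH2 — two acyl groups sharing one oxygen, –C(=O)–O–C(=O)– → anhydride).
arene: present (CH(C6H5) — pendant –C6H5: benzene ring → arene).
alkyne: no segment matches this pattern.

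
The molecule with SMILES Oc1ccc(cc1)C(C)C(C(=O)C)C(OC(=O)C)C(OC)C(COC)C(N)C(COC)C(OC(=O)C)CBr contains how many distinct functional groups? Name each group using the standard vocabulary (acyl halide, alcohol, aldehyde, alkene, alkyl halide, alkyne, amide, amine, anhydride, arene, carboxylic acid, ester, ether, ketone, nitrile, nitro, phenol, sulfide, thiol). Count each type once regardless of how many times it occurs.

–OH attached directly to an aromatic ring → phenol (not alcohol); the ring itself is an arene.
pendant –COCH3: carbonyl C bonded to two carbons → ketone.
pendant –OC(=O)CH3: an acyloxy group → ester.
pendant –OCH3: C–O–C with sp³ C, no adjacent C=O → ether.
pendant –CH2OCH3: C–O–C linkage → ether.
–NH2 on an sp³ carbon with no adjacent C=O → amine.
pendant –CH2OCH3: C–O–C linkage → ether.
pendant –OC(=O)CH3: an acyloxy group → ester.
halogen on an sp³ carbon → alkyl halide.
Distinct types present: alkyl halide, amine, arene, ester, ether, ketone, phenol.

7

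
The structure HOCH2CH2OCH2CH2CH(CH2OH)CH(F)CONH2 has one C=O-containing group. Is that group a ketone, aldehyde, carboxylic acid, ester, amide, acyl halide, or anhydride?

The carbonyl is in the CONH2 segment: –C(=O)NH2: carbonyl C bonded to C and to N → amide (the N is not a separate amine).

amide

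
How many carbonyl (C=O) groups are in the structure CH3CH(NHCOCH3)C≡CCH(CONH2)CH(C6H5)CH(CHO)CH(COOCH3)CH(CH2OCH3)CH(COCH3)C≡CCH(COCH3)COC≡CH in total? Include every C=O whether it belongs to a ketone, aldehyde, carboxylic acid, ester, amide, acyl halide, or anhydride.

7

CH(NHCOCH3): amide, 1 C=O (running total 1).
CH(CONH2): amide, 1 C=O (running total 2).
CH(CHO): aldehyde, 1 C=O (running total 3).
CH(COOCH3): ester, 1 C=O (running total 4).
CH(COCH3): ketone, 1 C=O (running total 5).
CH(COCH3): ketone, 1 C=O (running total 6).
CO: ketone, 1 C=O (running total 7).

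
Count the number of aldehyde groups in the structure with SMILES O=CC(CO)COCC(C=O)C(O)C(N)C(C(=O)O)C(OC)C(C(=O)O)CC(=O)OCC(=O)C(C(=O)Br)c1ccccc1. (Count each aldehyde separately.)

2

terminal –CHO: carbonyl C bonded to H and C → aldehyde.
pendant –CH2OH on an sp³ backbone C → alcohol.
C–O–C with sp³ carbons on both sides and no adjacent C=O → ether.
pendant –CHO: carbonyl C bonded to C and H → aldehyde.
–OH on an sp³ carbon → alcohol (secondary).
–NH2 on an sp³ carbon with no adjacent C=O → amine.
pendant –COOH: carbonyl C bonded to C and –OH → carboxylic acid.
pendant –OCH3: C–O–C with sp³ C, no adjacent C=O → ether.
pendant –COOH: carbonyl C bonded to C and –OH → carboxylic acid.
–C(=O)–O–C with C on the carbonyl side → ester.
–C(=O)– with carbon on both sides → ketone.
pendant –C(=O)X: carbonyl C bonded to C and halogen → acyl halide.
–C6H5 phenyl ring → arene.
Aldehyde appears at: OHC, CH(CHO) → 2.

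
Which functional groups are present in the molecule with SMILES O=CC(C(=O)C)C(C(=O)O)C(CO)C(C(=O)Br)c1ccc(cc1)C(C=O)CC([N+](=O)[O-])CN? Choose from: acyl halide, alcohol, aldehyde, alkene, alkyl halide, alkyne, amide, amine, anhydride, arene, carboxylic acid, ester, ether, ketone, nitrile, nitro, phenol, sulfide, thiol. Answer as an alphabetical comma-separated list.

acyl halide, alcohol, aldehyde, amine, arene, carboxylic acid, ketone, nitro

Working along the chain:
  OHC: terminal –CHO: carbonyl C bonded to H and C → aldehyde.
  CH(COCH3): pendant –COCH3: carbonyl C bonded to two carbons → ketone.
  CH(COOH): pendant –COOH: carbonyl C bonded to C and –OH → carboxylic acid.
  CH(CH2OH): pendant –CH2OH on an sp³ backbone C → alcohol.
  CH(COBr): pendant –C(=O)X: carbonyl C bonded to C and halogen → acyl halide.
  C6H4: para-disubstituted benzene ring → arene.
  CH(CHO): pendant –CHO: carbonyl C bonded to C and H → aldehyde.
  CH(NO2): –NO2 on an sp³ carbon → nitro (the N=O is not a carbonyl).
  CH2NH2: –NH2 on an sp³ carbon with no adjacent C=O → amine.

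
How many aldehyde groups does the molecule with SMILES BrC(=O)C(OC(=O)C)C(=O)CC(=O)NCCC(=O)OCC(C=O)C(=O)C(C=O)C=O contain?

Working along the chain:
  BrCO: –C(=O)Br: carbonyl C bonded to C and to a halogen → acyl halide (not alkyl halide).
  CH(OCOCH3): pendant –OC(=O)CH3: an acyloxy group → ester.
  CO: –C(=O)– with carbon on both sides → ketone.
  CH2CONHCH2: –C(=O)–N– linkage → amide (the N is not an amine).
  CH2COOCH2: –C(=O)–O–C with C on the carbonyl side → ester.
  CH(CHO): pendant –CHO: carbonyl C bonded to C and H → aldehyde.
  CO: –C(=O)– with carbon on both sides → ketone.
  CH(CHO): pendant –CHO: carbonyl C bonded to C and H → aldehyde.
  CHO: terminal –CHO: carbonyl C bonded to H and C → aldehyde.
Aldehyde appears at: CH(CHO), CH(CHO), CHO → 3.

3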